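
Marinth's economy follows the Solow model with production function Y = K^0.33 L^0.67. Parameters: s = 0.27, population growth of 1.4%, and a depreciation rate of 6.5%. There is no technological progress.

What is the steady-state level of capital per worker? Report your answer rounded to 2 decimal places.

Steady state requires s·f(k) = (n + δ)·k, i.e. s·k^α = (n + δ)·k.
Dividing both sides by k: k^(1−α) = s / (n + δ).
k^0.67 = 0.27 / (0.014 + 0.065) = 0.27 / 0.079 = 3.4177
k* = 3.4177^(1/0.67) ≈ 6.2606

k* = 6.26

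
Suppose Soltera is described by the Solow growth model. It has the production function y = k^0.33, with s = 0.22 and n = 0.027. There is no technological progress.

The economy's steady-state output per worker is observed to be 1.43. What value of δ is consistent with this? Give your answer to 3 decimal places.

At the steady state, Δk = 0, so s·k^α = (n + δ)·k.
Since y* = [s/(n + δ)]^(α/(1−α)), we have s/(n + δ) = (y*)^((1−α)/α) = 1.43^2.0303 = 2.0672.
Therefore n + δ = s / 2.0672 = 0.22 / 2.0672 = 0.1064, so δ = 0.1064 − 0.027 = 0.0794.

δ ≈ 0.079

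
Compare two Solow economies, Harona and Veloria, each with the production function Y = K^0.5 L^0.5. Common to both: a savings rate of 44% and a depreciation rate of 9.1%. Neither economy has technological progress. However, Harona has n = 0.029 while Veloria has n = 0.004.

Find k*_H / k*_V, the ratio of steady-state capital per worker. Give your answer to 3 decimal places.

Steady-state k* = [s/(n + δ)]^(1/(1−α)), so the ratio is [ (s_H/(n + δ)_H) / (s_V/(n + δ)_V) ]^2.
s_H/(n + δ)_H = 0.44/0.120 = 3.6667; s_V/(n + δ)_V = 0.44/0.095 = 4.6316.
Ratio = (3.6667/4.6316)^2 = 0.7917^2 ≈ 0.6268

ratio ≈ 0.627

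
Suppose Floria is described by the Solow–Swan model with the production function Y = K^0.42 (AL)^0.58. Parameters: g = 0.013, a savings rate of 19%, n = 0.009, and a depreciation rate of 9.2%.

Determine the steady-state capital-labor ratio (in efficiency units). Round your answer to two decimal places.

k* = 2.41

At the steady state, Δk = 0, so s·k^α = (n + g + δ)·k.
Dividing both sides by k: k^(1−α) = s / (n + g + δ).
k^0.58 = 0.19 / (0.009 + 0.013 + 0.092) = 0.19 / 0.114 = 1.6667
k* = 1.6667^(1/0.58) ≈ 2.4128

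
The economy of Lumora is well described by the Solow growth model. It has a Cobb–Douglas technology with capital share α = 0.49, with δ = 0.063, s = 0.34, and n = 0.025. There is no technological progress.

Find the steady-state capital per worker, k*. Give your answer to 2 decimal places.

In steady state, investment equals break-even investment: s·k^α = (n + δ)·k.
Rearranging, k^(1−α) = s / (n + δ).
k^0.51 = 0.34 / (0.025 + 0.063) = 0.34 / 0.088 = 3.8636
k* = 3.8636^(1/0.51) ≈ 14.1568

k* = 14.16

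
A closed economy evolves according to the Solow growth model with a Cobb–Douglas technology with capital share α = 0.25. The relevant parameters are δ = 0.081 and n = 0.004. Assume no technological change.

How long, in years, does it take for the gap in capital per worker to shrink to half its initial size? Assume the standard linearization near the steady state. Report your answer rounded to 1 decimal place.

half-life ≈ 10.9 years

Near the steady state the convergence rate is λ = (1 − α)(n + δ).
λ = (1 − 0.25) × 0.085 = 0.75 × 0.085 = 0.06375
Half-life = ln 2 / λ = 0.6931 / 0.06375 ≈ 10.87 years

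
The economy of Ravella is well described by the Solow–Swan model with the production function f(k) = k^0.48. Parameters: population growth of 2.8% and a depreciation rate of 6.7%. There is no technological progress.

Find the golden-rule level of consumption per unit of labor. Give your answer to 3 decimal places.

c_gold ≈ 2.320

At the golden rule, f'(k) = n + δ, so α·k^(α−1) = n + δ and k_gold = (α/(n + δ))^(1/(1−α)).
k_gold = (0.48/0.095)^(1/0.52) = 5.0526^1.9231 ≈ 22.5387
c_gold = f(k_gold) − (n + δ)·k_gold = 4.4607 − 0.095×22.5387 ≈ 2.3195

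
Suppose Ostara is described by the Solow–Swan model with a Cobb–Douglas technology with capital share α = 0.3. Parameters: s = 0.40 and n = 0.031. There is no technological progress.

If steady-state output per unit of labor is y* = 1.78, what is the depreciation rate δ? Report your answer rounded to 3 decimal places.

δ ≈ 0.073

In steady state, investment equals break-even investment: s·k^α = (n + δ)·k.
Since y* = [s/(n + δ)]^(α/(1−α)), we have s/(n + δ) = (y*)^((1−α)/α) = 1.78^2.3333 = 3.8398.
Therefore n + δ = s / 3.8398 = 0.40 / 3.8398 = 0.1042, so δ = 0.1042 − 0.031 = 0.0732.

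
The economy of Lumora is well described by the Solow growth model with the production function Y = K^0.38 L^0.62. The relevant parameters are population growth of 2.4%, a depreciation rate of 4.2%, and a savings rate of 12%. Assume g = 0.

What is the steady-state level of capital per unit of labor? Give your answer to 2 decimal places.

Steady state requires s·f(k) = (n + δ)·k, i.e. s·k^α = (n + δ)·k.
Dividing both sides by k: k^(1−α) = s / (n + δ).
k^0.62 = 0.12 / (0.024 + 0.042) = 0.12 / 0.066 = 1.8182
k* = 1.8182^(1/0.62) ≈ 2.6229

k* ≈ 2.62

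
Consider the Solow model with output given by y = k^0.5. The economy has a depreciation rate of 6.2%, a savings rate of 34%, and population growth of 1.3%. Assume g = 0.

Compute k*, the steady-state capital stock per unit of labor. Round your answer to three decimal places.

In steady state, investment equals break-even investment: s·k^α = (n + δ)·k.
Rearranging, k^(1−α) = s / (n + δ).
k^0.5 = 0.34 / (0.013 + 0.062) = 0.34 / 0.075 = 4.5333
k* = 4.5333^(1/0.5) ≈ 20.5508

k* = 20.551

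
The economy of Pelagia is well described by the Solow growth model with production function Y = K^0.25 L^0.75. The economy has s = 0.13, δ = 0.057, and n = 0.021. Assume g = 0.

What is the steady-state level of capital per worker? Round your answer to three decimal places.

In steady state, investment equals break-even investment: s·k^α = (n + δ)·k.
Rearranging, k^(1−α) = s / (n + δ).
k^0.75 = 0.13 / (0.021 + 0.057) = 0.13 / 0.078 = 1.6667
k* = 1.6667^(1/0.75) ≈ 1.9761

k* ≈ 1.976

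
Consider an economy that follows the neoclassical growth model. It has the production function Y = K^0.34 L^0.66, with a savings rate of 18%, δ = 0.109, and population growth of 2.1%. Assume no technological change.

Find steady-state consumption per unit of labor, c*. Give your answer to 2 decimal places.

At the steady state, Δk = 0, so s·k^α = (n + δ)·k.
Dividing both sides by k: k^(1−α) = s / (n + δ).
k^0.66 = 0.18 / (0.021 + 0.109) = 0.18 / 0.130 = 1.3846
k* = 1.3846^(1/0.66) ≈ 1.6373
y* = (k*)^α = 1.6373^0.34 ≈ 1.1825
c* = (1 − s)·y* = (1 − 0.18) × 1.1825 ≈ 0.9697

c* = 0.97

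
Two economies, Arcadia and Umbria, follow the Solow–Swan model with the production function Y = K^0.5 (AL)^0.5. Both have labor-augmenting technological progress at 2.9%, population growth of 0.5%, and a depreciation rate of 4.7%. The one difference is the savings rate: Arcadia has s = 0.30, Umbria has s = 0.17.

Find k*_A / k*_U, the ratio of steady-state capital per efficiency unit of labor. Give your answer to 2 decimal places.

Steady-state k* = [s/(n + g + δ)]^(1/(1−α)), so the ratio is [ (s_A/(n + g + δ)_A) / (s_U/(n + g + δ)_U) ]^2.
s_A/(n + g + δ)_A = 0.30/0.081 = 3.7037; s_U/(n + g + δ)_U = 0.17/0.081 = 2.0988.
Ratio = (3.7037/2.0988)^2 = 1.7647^2 ≈ 3.1142

ratio ≈ 3.11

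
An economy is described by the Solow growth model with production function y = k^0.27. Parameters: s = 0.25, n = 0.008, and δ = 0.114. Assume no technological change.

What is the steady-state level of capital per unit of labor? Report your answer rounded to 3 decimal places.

At the steady state, Δk = 0, so s·k^α = (n + δ)·k.
Rearranging, k^(1−α) = s / (n + δ).
k^0.73 = 0.25 / (0.008 + 0.114) = 0.25 / 0.122 = 2.0492
k* = 2.0492^(1/0.73) ≈ 2.6719

k* ≈ 2.672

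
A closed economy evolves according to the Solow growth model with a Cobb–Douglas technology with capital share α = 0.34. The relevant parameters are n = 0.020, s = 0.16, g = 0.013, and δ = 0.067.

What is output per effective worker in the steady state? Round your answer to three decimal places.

y* = 1.274

At the steady state, Δk = 0, so s·k^α = (n + g + δ)·k.
Dividing both sides by k: k^(1−α) = s / (n + g + δ).
k^0.66 = 0.16 / (0.020 + 0.013 + 0.067) = 0.16 / 0.100 = 1.6000
k* = 1.6000^(1/0.66) ≈ 2.0383
y* = (k*)^α = 2.0383^0.34 ≈ 1.2739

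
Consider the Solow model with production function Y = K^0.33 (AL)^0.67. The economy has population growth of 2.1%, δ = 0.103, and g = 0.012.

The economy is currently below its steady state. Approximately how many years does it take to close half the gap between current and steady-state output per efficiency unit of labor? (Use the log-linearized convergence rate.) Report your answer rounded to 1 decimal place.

about 7.6 years

Near the steady state the convergence rate is λ = (1 − α)(n + g + δ).
λ = (1 − 0.33) × 0.136 = 0.67 × 0.136 = 0.09112
Half-life = ln 2 / λ = 0.6931 / 0.09112 ≈ 7.61 years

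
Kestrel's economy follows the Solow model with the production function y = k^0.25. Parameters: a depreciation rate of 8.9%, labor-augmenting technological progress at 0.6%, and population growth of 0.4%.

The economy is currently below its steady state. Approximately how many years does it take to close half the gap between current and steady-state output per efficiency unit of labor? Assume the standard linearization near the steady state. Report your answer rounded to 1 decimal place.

Near the steady state the convergence rate is λ = (1 − α)(n + g + δ).
λ = (1 − 0.25) × 0.099 = 0.75 × 0.099 = 0.07425
Half-life = ln 2 / λ = 0.6931 / 0.07425 ≈ 9.33 years

t_½ ≈ 9.3 years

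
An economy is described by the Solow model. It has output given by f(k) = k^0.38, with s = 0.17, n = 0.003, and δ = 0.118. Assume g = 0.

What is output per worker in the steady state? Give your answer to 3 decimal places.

y* ≈ 1.232

Steady state requires s·f(k) = (n + δ)·k, i.e. s·k^α = (n + δ)·k.
Dividing both sides by k: k^(1−α) = s / (n + δ).
k^0.62 = 0.17 / (0.003 + 0.118) = 0.17 / 0.121 = 1.4050
k* = 1.4050^(1/0.62) ≈ 1.7306
y* = (k*)^α = 1.7306^0.38 ≈ 1.2317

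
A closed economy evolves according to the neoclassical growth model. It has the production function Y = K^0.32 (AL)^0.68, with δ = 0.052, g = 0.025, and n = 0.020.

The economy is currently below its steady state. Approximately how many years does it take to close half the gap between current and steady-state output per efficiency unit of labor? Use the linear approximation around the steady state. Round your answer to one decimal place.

Near the steady state the convergence rate is λ = (1 − α)(n + g + δ).
λ = (1 − 0.32) × 0.097 = 0.68 × 0.097 = 0.06596
Half-life = ln 2 / λ = 0.6931 / 0.06596 ≈ 10.51 years

about 10.5 years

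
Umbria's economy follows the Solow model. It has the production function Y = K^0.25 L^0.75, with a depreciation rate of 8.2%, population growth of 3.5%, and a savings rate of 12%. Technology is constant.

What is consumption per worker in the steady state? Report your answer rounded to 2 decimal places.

At the steady state, Δk = 0, so s·k^α = (n + δ)·k.
Dividing both sides by k: k^(1−α) = s / (n + δ).
k^0.75 = 0.12 / (0.035 + 0.082) = 0.12 / 0.117 = 1.0256
k* = 1.0256^(1/0.75) ≈ 1.0343
y* = (k*)^α = 1.0343^0.25 ≈ 1.0085
c* = (1 − s)·y* = (1 − 0.12) × 1.0085 ≈ 0.8875

c* ≈ 0.89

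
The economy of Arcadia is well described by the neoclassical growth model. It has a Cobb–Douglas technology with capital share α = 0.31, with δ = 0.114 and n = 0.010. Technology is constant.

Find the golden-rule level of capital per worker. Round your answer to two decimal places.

k_gold ≈ 3.77

The golden rule sets f'(k) = n + δ, i.e. α·k^(α−1) = n + δ.
So k^(1−α) = α / (n + δ) = 0.31 / 0.124 = 2.5000.
k_gold = 2.5000^(1/0.69) ≈ 3.7733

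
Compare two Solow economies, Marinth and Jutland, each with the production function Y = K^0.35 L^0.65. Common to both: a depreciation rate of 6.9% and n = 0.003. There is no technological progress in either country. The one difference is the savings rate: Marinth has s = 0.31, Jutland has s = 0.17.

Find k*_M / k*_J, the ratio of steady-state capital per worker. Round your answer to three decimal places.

k*_M / k*_J ≈ 2.520

Steady-state k* = [s/(n + δ)]^(1/(1−α)), so the ratio is [ (s_M/(n + δ)_M) / (s_J/(n + δ)_J) ]^1.5385.
s_M/(n + δ)_M = 0.31/0.072 = 4.3056; s_J/(n + δ)_J = 0.17/0.072 = 2.3611.
Ratio = (4.3056/2.3611)^1.5385 = 1.8236^1.5385 ≈ 2.5202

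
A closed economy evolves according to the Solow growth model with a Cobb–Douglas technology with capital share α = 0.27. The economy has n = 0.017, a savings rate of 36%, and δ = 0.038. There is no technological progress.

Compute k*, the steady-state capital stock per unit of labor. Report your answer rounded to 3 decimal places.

k* ≈ 13.114

Steady state requires s·f(k) = (n + δ)·k, i.e. s·k^α = (n + δ)·k.
Rearranging, k^(1−α) = s / (n + δ).
k^0.73 = 0.36 / (0.017 + 0.038) = 0.36 / 0.055 = 6.5455
k* = 6.5455^(1/0.73) ≈ 13.1138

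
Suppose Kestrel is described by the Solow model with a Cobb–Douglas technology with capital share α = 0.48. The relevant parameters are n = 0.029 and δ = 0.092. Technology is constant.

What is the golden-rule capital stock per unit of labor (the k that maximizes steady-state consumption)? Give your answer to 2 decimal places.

The golden rule sets f'(k) = n + δ, i.e. α·k^(α−1) = n + δ.
So k^(1−α) = α / (n + δ) = 0.48 / 0.121 = 3.9669.
k_gold = 3.9669^(1/0.52) ≈ 14.1536

k_gold ≈ 14.15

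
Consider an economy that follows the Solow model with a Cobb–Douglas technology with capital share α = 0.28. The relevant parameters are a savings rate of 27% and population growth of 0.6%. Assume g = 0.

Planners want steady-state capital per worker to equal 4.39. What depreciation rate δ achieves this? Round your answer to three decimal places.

Steady state requires s·f(k) = (n + δ)·k, i.e. s·k^α = (n + δ)·k.
So s / (n + δ) = (k*)^(1−α) = 4.39^0.72 = 2.9012.
Therefore n + δ = s / 2.9012 = 0.27 / 2.9012 = 0.0931, so δ = 0.0931 − 0.006 = 0.0871.

δ ≈ 0.087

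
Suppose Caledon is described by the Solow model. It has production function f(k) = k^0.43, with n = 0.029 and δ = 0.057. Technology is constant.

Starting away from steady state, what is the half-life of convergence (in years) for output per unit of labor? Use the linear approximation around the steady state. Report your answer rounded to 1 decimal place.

Near the steady state the convergence rate is λ = (1 − α)(n + δ).
λ = (1 − 0.43) × 0.086 = 0.57 × 0.086 = 0.04902
Half-life = ln 2 / λ = 0.6931 / 0.04902 ≈ 14.14 years

half-life ≈ 14.1 years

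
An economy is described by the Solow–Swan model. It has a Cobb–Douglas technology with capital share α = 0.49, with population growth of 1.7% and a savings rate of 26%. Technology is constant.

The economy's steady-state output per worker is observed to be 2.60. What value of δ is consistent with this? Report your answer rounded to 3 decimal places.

At the steady state, Δk = 0, so s·k^α = (n + δ)·k.
Since y* = [s/(n + δ)]^(α/(1−α)), we have s/(n + δ) = (y*)^((1−α)/α) = 2.60^1.0408 = 2.7034.
Therefore n + δ = s / 2.7034 = 0.26 / 2.7034 = 0.0962, so δ = 0.0962 − 0.017 = 0.0792.

δ ≈ 0.079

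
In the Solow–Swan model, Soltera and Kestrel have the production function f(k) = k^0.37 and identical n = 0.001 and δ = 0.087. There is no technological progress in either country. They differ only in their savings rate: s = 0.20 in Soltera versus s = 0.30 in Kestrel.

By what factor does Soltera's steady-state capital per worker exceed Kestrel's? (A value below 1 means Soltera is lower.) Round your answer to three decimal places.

Steady-state k* = [s/(n + δ)]^(1/(1−α)), so the ratio is [ (s_S/(n + δ)_S) / (s_K/(n + δ)_K) ]^1.5873.
s_S/(n + δ)_S = 0.20/0.088 = 2.2727; s_K/(n + δ)_K = 0.30/0.088 = 3.4091.
Ratio = (2.2727/3.4091)^1.5873 = 0.6667^1.5873 ≈ 0.5254

ratio ≈ 0.525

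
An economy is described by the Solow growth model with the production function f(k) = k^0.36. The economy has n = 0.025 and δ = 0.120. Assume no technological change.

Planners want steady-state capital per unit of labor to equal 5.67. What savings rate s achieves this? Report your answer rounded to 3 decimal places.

At the steady state, Δk = 0, so s·k^α = (n + δ)·k.
So s / (n + δ) = (k*)^(1−α) = 5.67^0.64 = 3.0359.
Therefore s = 3.0359 × (n + δ) = 3.0359 × 0.145 = 0.4402.

s ≈ 0.440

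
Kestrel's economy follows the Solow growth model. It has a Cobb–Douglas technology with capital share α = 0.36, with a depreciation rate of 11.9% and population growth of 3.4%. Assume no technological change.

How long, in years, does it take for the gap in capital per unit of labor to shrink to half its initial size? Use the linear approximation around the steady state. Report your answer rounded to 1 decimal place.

about 7.1 years

Near the steady state the convergence rate is λ = (1 − α)(n + δ).
λ = (1 − 0.36) × 0.153 = 0.64 × 0.153 = 0.09792
Half-life = ln 2 / λ = 0.6931 / 0.09792 ≈ 7.08 years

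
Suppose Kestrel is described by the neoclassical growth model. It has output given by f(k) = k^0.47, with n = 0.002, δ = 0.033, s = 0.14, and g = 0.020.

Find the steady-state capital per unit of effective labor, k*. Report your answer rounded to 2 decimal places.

k* = 5.83

At the steady state, Δk = 0, so s·k^α = (n + g + δ)·k.
Dividing both sides by k: k^(1−α) = s / (n + g + δ).
k^0.53 = 0.14 / (0.002 + 0.020 + 0.033) = 0.14 / 0.055 = 2.5455
k* = 2.5455^(1/0.53) ≈ 5.8292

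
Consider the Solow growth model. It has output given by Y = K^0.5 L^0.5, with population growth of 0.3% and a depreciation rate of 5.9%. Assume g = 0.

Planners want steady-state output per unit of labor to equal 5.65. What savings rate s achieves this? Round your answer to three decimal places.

Steady state requires s·f(k) = (n + δ)·k, i.e. s·k^α = (n + δ)·k.
Since y* = [s/(n + δ)]^(α/(1−α)), we have s/(n + δ) = (y*)^((1−α)/α) = 5.65^1 = 5.6500.
Therefore s = 5.6500 × (n + δ) = 5.6500 × 0.062 = 0.3503.

s ≈ 0.350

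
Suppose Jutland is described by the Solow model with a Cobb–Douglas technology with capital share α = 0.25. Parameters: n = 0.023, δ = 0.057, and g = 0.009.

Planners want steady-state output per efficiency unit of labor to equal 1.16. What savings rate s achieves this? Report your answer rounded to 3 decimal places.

At the steady state, Δk = 0, so s·k^α = (n + g + δ)·k.
Since y* = [s/(n + g + δ)]^(α/(1−α)), we have s/(n + g + δ) = (y*)^((1−α)/α) = 1.16^3 = 1.5609.
Therefore s = 1.5609 × (n + g + δ) = 1.5609 × 0.089 = 0.1389.

s ≈ 0.139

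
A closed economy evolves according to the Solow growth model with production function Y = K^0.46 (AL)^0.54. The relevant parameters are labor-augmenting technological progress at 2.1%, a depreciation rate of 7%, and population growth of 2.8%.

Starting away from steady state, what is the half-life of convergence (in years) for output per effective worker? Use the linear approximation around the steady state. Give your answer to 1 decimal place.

Near the steady state the convergence rate is λ = (1 − α)(n + g + δ).
λ = (1 − 0.46) × 0.119 = 0.54 × 0.119 = 0.06426
Half-life = ln 2 / λ = 0.6931 / 0.06426 ≈ 10.79 years

about 10.8 years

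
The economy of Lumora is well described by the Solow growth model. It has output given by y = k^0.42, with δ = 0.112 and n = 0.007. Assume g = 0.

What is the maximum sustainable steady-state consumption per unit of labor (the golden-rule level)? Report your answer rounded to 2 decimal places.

c_gold ≈ 1.45

At the golden rule, f'(k) = n + δ, so α·k^(α−1) = n + δ and k_gold = (α/(n + δ))^(1/(1−α)).
k_gold = (0.42/0.119)^(1/0.58) = 3.5294^1.7241 ≈ 8.7961
c_gold = f(k_gold) − (n + δ)·k_gold = 2.4923 − 0.119×8.7961 ≈ 1.4456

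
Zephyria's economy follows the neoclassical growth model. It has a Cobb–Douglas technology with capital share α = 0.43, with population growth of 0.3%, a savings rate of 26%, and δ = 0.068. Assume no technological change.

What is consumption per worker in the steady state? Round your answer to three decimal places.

Steady state requires s·f(k) = (n + δ)·k, i.e. s·k^α = (n + δ)·k.
Dividing both sides by k: k^(1−α) = s / (n + δ).
k^0.57 = 0.26 / (0.003 + 0.068) = 0.26 / 0.071 = 3.6620
k* = 3.6620^(1/0.57) ≈ 9.7494
y* = (k*)^α = 9.7494^0.43 ≈ 2.6623
c* = (1 − s)·y* = (1 − 0.26) × 2.6623 ≈ 1.9701

c* = 1.970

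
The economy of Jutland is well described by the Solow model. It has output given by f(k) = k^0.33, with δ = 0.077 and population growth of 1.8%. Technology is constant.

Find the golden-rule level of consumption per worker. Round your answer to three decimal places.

At the golden rule, f'(k) = n + δ, so α·k^(α−1) = n + δ and k_gold = (α/(n + δ))^(1/(1−α)).
k_gold = (0.33/0.095)^(1/0.67) = 3.4737^1.4925 ≈ 6.4141
c_gold = f(k_gold) − (n + δ)·k_gold = 1.8465 − 0.095×6.4141 ≈ 1.2372

c_gold ≈ 1.237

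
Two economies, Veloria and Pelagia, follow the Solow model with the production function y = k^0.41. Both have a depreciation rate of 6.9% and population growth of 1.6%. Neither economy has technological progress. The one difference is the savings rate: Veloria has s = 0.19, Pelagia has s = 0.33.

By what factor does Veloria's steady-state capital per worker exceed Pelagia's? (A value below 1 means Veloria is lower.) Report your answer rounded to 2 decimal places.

Steady-state k* = [s/(n + δ)]^(1/(1−α)), so the ratio is [ (s_V/(n + δ)_V) / (s_P/(n + δ)_P) ]^1.6949.
s_V/(n + δ)_V = 0.19/0.085 = 2.2353; s_P/(n + δ)_P = 0.33/0.085 = 3.8824.
Ratio = (2.2353/3.8824)^1.6949 = 0.5758^1.6949 ≈ 0.3924

k*_V / k*_P ≈ 0.39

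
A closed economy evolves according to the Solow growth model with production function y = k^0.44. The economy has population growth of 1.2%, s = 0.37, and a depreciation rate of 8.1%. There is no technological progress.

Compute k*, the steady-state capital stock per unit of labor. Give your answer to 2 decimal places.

In steady state, investment equals break-even investment: s·k^α = (n + δ)·k.
Dividing both sides by k: k^(1−α) = s / (n + δ).
k^0.56 = 0.37 / (0.012 + 0.081) = 0.37 / 0.093 = 3.9785
k* = 3.9785^(1/0.56) ≈ 11.7741

k* ≈ 11.77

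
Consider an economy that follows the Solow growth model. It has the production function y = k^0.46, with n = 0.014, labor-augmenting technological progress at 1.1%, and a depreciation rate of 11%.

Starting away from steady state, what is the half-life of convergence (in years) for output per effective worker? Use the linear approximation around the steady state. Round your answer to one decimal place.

Near the steady state the convergence rate is λ = (1 − α)(n + g + δ).
λ = (1 − 0.46) × 0.135 = 0.54 × 0.135 = 0.0729
Half-life = ln 2 / λ = 0.6931 / 0.0729 ≈ 9.51 years

half-life ≈ 9.5 years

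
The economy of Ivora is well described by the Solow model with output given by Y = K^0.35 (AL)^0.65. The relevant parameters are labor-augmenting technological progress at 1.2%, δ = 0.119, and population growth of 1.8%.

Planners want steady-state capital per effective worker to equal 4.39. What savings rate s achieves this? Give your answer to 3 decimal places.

s ≈ 0.390

Steady state requires s·f(k) = (n + g + δ)·k, i.e. s·k^α = (n + g + δ)·k.
So s / (n + g + δ) = (k*)^(1−α) = 4.39^0.65 = 2.6158.
Therefore s = 2.6158 × (n + g + δ) = 2.6158 × 0.149 = 0.3898.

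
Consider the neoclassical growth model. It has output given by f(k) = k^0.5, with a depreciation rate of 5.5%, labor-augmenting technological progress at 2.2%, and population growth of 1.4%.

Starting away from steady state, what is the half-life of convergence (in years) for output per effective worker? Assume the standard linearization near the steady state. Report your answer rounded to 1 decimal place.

t_½ ≈ 15.2 years

Near the steady state the convergence rate is λ = (1 − α)(n + g + δ).
λ = (1 − 0.5) × 0.091 = 0.5 × 0.091 = 0.0455
Half-life = ln 2 / λ = 0.6931 / 0.0455 ≈ 15.23 years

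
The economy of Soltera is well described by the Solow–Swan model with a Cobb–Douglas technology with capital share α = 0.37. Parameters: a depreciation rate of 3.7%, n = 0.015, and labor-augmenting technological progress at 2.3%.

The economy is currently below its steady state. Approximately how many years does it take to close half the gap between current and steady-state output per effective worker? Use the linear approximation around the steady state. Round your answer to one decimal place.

Near the steady state the convergence rate is λ = (1 − α)(n + g + δ).
λ = (1 − 0.37) × 0.075 = 0.63 × 0.075 = 0.04725
Half-life = ln 2 / λ = 0.6931 / 0.04725 ≈ 14.67 years

t_½ ≈ 14.7 years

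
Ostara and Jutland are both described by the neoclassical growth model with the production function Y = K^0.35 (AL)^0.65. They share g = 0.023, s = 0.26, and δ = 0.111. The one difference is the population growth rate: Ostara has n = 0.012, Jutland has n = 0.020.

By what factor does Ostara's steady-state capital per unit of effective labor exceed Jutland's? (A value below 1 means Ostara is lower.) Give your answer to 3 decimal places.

ratio ≈ 1.086

Steady-state k* = [s/(n + g + δ)]^(1/(1−α)), so the ratio is [ (s_O/(n + g + δ)_O) / (s_J/(n + g + δ)_J) ]^1.5385.
s_O/(n + g + δ)_O = 0.26/0.146 = 1.7808; s_J/(n + g + δ)_J = 0.26/0.154 = 1.6883.
Ratio = (1.7808/1.6883)^1.5385 = 1.0548^1.5385 ≈ 1.0855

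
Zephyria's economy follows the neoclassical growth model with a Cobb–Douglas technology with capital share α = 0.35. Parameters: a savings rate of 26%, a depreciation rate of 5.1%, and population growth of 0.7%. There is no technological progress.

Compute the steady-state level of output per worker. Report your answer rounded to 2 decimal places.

y* = 2.24

Steady state requires s·f(k) = (n + δ)·k, i.e. s·k^α = (n + δ)·k.
Rearranging, k^(1−α) = s / (n + δ).
k^0.65 = 0.26 / (0.007 + 0.051) = 0.26 / 0.058 = 4.4828
k* = 4.4828^(1/0.65) ≈ 10.0550
y* = (k*)^α = 10.0550^0.35 ≈ 2.2430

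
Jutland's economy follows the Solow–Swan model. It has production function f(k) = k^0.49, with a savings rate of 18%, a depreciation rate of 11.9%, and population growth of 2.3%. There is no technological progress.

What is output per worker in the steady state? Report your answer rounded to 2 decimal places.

Steady state requires s·f(k) = (n + δ)·k, i.e. s·k^α = (n + δ)·k.
Dividing both sides by k: k^(1−α) = s / (n + δ).
k^0.51 = 0.18 / (0.023 + 0.119) = 0.18 / 0.142 = 1.2676
k* = 1.2676^(1/0.51) ≈ 1.5919
y* = (k*)^α = 1.5919^0.49 ≈ 1.2559

y* = 1.26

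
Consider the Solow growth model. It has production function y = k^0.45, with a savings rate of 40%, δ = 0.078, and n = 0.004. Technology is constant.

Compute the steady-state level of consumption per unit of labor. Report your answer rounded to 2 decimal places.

c* ≈ 2.19

Steady state requires s·f(k) = (n + δ)·k, i.e. s·k^α = (n + δ)·k.
Rearranging, k^(1−α) = s / (n + δ).
k^0.55 = 0.40 / (0.004 + 0.078) = 0.40 / 0.082 = 4.8780
k* = 4.8780^(1/0.55) ≈ 17.8381
y* = (k*)^α = 17.8381^0.45 ≈ 3.6568
c* = (1 − s)·y* = (1 − 0.40) × 3.6568 ≈ 2.1941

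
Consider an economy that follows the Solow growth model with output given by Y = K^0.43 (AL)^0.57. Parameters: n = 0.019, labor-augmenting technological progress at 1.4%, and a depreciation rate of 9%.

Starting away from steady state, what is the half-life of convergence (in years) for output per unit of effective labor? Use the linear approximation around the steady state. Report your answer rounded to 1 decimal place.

t_½ ≈ 9.9 years

Near the steady state the convergence rate is λ = (1 − α)(n + g + δ).
λ = (1 − 0.43) × 0.123 = 0.57 × 0.123 = 0.07011
Half-life = ln 2 / λ = 0.6931 / 0.07011 ≈ 9.89 years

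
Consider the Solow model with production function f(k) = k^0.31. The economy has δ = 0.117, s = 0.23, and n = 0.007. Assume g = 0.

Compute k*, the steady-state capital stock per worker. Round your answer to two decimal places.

In steady state, investment equals break-even investment: s·k^α = (n + δ)·k.
Rearranging, k^(1−α) = s / (n + δ).
k^0.69 = 0.23 / (0.007 + 0.117) = 0.23 / 0.124 = 1.8548
k* = 1.8548^(1/0.69) ≈ 2.4481

k* ≈ 2.45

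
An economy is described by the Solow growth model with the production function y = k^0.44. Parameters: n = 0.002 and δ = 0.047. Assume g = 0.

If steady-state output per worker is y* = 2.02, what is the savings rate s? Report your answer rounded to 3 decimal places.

s ≈ 0.120

In steady state, investment equals break-even investment: s·k^α = (n + δ)·k.
Since y* = [s/(n + δ)]^(α/(1−α)), we have s/(n + δ) = (y*)^((1−α)/α) = 2.02^1.2727 = 2.4469.
Therefore s = 2.4469 × (n + δ) = 2.4469 × 0.049 = 0.1199.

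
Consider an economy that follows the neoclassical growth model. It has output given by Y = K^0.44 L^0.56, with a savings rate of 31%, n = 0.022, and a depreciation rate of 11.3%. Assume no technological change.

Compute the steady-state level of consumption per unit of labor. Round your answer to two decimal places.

c* = 1.33

Steady state requires s·f(k) = (n + δ)·k, i.e. s·k^α = (n + δ)·k.
Dividing both sides by k: k^(1−α) = s / (n + δ).
k^0.56 = 0.31 / (0.022 + 0.113) = 0.31 / 0.135 = 2.2963
k* = 2.2963^(1/0.56) ≈ 4.4126
y* = (k*)^α = 4.4126^0.44 ≈ 1.9216
c* = (1 − s)·y* = (1 − 0.31) × 1.9216 ≈ 1.3259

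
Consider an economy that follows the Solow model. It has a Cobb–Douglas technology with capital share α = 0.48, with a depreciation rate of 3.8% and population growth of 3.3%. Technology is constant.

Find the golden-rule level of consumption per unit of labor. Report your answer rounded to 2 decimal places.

At the golden rule, f'(k) = n + δ, so α·k^(α−1) = n + δ and k_gold = (α/(n + δ))^(1/(1−α)).
k_gold = (0.48/0.071)^(1/0.52) = 6.7606^1.9231 ≈ 39.4589
c_gold = f(k_gold) − (n + δ)·k_gold = 5.8365 − 0.071×39.4589 ≈ 3.0349

c_gold ≈ 3.03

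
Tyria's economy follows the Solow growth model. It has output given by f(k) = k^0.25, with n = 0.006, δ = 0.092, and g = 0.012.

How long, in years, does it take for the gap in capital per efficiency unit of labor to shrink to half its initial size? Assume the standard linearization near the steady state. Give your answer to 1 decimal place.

t_½ ≈ 8.4 years

Near the steady state the convergence rate is λ = (1 − α)(n + g + δ).
λ = (1 − 0.25) × 0.110 = 0.75 × 0.110 = 0.0825
Half-life = ln 2 / λ = 0.6931 / 0.0825 ≈ 8.40 years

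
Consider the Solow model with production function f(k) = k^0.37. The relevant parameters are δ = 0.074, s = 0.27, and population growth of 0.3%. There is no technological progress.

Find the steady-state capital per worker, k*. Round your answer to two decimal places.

In steady state, investment equals break-even investment: s·k^α = (n + δ)·k.
Dividing both sides by k: k^(1−α) = s / (n + δ).
k^0.63 = 0.27 / (0.003 + 0.074) = 0.27 / 0.077 = 3.5065
k* = 3.5065^(1/0.63) ≈ 7.3262

k* ≈ 7.33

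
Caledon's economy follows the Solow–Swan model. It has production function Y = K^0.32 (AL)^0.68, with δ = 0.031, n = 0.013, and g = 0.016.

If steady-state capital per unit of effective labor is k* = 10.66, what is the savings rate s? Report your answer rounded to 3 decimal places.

In steady state, investment equals break-even investment: s·k^α = (n + g + δ)·k.
So s / (n + g + δ) = (k*)^(1−α) = 10.66^0.68 = 4.9989.
Therefore s = 4.9989 × (n + g + δ) = 4.9989 × 0.060 = 0.2999.

s ≈ 0.300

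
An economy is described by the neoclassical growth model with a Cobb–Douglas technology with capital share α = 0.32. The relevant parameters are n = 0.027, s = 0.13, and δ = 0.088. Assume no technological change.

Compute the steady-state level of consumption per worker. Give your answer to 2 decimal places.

In steady state, investment equals break-even investment: s·k^α = (n + δ)·k.
Rearranging, k^(1−α) = s / (n + δ).
k^0.68 = 0.13 / (0.027 + 0.088) = 0.13 / 0.115 = 1.1304
k* = 1.1304^(1/0.68) ≈ 1.1975
y* = (k*)^α = 1.1975^0.32 ≈ 1.0594
c* = (1 − s)·y* = (1 − 0.13) × 1.0594 ≈ 0.9217

c* ≈ 0.92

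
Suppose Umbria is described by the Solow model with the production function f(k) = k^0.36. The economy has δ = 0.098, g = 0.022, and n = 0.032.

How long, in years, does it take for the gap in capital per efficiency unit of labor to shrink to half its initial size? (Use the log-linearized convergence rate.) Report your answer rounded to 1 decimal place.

Near the steady state the convergence rate is λ = (1 − α)(n + g + δ).
λ = (1 − 0.36) × 0.152 = 0.64 × 0.152 = 0.09728
Half-life = ln 2 / λ = 0.6931 / 0.09728 ≈ 7.12 years

about 7.1 years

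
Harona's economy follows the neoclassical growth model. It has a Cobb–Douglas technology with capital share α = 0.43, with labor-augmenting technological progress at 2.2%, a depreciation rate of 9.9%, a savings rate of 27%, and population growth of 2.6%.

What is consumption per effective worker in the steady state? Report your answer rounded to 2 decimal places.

c* = 1.15

Steady state requires s·f(k) = (n + g + δ)·k, i.e. s·k^α = (n + g + δ)·k.
Dividing both sides by k: k^(1−α) = s / (n + g + δ).
k^0.57 = 0.27 / (0.026 + 0.022 + 0.099) = 0.27 / 0.147 = 1.8367
k* = 1.8367^(1/0.57) ≈ 2.9055
y* = (k*)^α = 2.9055^0.43 ≈ 1.5819
c* = (1 − s)·y* = (1 − 0.27) × 1.5819 ≈ 1.1548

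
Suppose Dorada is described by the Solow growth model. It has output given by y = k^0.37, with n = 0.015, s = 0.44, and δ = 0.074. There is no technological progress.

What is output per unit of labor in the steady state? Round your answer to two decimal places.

y* = 2.56

In steady state, investment equals break-even investment: s·k^α = (n + δ)·k.
Rearranging, k^(1−α) = s / (n + δ).
k^0.63 = 0.44 / (0.015 + 0.074) = 0.44 / 0.089 = 4.9438
k* = 4.9438^(1/0.63) ≈ 12.6382
y* = (k*)^α = 12.6382^0.37 ≈ 2.5564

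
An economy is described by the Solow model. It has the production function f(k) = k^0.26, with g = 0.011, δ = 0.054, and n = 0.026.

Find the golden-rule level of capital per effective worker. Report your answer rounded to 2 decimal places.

k_gold ≈ 4.13

The golden rule sets f'(k) = n + g + δ, i.e. α·k^(α−1) = n + g + δ.
So k^(1−α) = α / (n + g + δ) = 0.26 / 0.091 = 2.8571.
k_gold = 2.8571^(1/0.74) ≈ 4.1316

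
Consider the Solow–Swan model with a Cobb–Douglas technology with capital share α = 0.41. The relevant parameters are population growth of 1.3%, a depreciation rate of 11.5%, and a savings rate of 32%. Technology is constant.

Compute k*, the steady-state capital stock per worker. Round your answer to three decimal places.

At the steady state, Δk = 0, so s·k^α = (n + δ)·k.
Dividing both sides by k: k^(1−α) = s / (n + δ).
k^0.59 = 0.32 / (0.013 + 0.115) = 0.32 / 0.128 = 2.5000
k* = 2.5000^(1/0.59) ≈ 4.7258

k* = 4.726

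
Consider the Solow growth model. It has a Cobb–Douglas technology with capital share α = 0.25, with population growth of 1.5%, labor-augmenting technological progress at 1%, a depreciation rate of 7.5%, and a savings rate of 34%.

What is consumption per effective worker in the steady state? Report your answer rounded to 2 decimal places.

c* = 0.99

Steady state requires s·f(k) = (n + g + δ)·k, i.e. s·k^α = (n + g + δ)·k.
Rearranging, k^(1−α) = s / (n + g + δ).
k^0.75 = 0.34 / (0.015 + 0.010 + 0.075) = 0.34 / 0.100 = 3.4000
k* = 3.4000^(1/0.75) ≈ 5.1126
y* = (k*)^α = 5.1126^0.25 ≈ 1.5037
c* = (1 − s)·y* = (1 − 0.34) × 1.5037 ≈ 0.9924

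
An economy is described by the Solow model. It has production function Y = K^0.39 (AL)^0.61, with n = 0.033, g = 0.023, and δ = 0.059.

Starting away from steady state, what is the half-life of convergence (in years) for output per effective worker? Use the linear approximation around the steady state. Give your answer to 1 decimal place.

t_½ ≈ 9.9 years

Near the steady state the convergence rate is λ = (1 − α)(n + g + δ).
λ = (1 − 0.39) × 0.115 = 0.61 × 0.115 = 0.07015
Half-life = ln 2 / λ = 0.6931 / 0.07015 ≈ 9.88 years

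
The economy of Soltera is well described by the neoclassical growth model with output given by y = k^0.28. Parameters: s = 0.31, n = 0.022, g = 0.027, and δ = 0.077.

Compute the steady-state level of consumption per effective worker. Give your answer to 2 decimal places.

c* ≈ 0.98

At the steady state, Δk = 0, so s·k^α = (n + g + δ)·k.
Dividing both sides by k: k^(1−α) = s / (n + g + δ).
k^0.72 = 0.31 / (0.022 + 0.027 + 0.077) = 0.31 / 0.126 = 2.4603
k* = 2.4603^(1/0.72) ≈ 3.4917
y* = (k*)^α = 3.4917^0.28 ≈ 1.4192
c* = (1 − s)·y* = (1 − 0.31) × 1.4192 ≈ 0.9792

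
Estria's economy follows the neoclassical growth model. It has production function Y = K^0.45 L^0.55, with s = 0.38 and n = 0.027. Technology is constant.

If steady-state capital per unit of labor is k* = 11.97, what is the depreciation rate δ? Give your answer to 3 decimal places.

δ ≈ 0.070

At the steady state, Δk = 0, so s·k^α = (n + δ)·k.
So s / (n + δ) = (k*)^(1−α) = 11.97^0.55 = 3.9170.
Therefore n + δ = s / 3.9170 = 0.38 / 3.9170 = 0.0970, so δ = 0.0970 − 0.027 = 0.0700.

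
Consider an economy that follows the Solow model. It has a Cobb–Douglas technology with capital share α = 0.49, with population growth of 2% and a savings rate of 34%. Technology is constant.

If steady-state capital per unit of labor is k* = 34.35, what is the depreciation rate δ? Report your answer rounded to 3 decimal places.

Steady state requires s·f(k) = (n + δ)·k, i.e. s·k^α = (n + δ)·k.
So s / (n + δ) = (k*)^(1−α) = 34.35^0.51 = 6.0719.
Therefore n + δ = s / 6.0719 = 0.34 / 6.0719 = 0.0560, so δ = 0.0560 − 0.020 = 0.0360.

δ ≈ 0.036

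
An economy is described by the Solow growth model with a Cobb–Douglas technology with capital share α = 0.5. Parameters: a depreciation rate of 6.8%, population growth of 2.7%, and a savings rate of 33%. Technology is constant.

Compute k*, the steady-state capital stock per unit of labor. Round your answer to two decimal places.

k* ≈ 12.07

At the steady state, Δk = 0, so s·k^α = (n + δ)·k.
Rearranging, k^(1−α) = s / (n + δ).
k^0.5 = 0.33 / (0.027 + 0.068) = 0.33 / 0.095 = 3.4737
k* = 3.4737^(1/0.5) ≈ 12.0666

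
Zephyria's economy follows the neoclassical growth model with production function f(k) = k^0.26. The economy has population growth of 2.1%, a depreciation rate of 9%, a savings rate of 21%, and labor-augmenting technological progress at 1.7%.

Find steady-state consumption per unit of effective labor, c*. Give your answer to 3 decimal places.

Steady state requires s·f(k) = (n + g + δ)·k, i.e. s·k^α = (n + g + δ)·k.
Dividing both sides by k: k^(1−α) = s / (n + g + δ).
k^0.74 = 0.21 / (0.021 + 0.017 + 0.090) = 0.21 / 0.128 = 1.6406
k* = 1.6406^(1/0.74) ≈ 1.9523
y* = (k*)^α = 1.9523^0.26 ≈ 1.1900
c* = (1 − s)·y* = (1 − 0.21) × 1.1900 ≈ 0.9401

c* = 0.940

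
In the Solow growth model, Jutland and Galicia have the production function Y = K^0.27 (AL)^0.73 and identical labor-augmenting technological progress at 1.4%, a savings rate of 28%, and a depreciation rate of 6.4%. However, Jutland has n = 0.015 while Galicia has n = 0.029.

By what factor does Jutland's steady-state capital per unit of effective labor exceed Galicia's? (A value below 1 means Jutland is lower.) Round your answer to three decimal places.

Steady-state k* = [s/(n + g + δ)]^(1/(1−α)), so the ratio is [ (s_J/(n + g + δ)_J) / (s_G/(n + g + δ)_G) ]^1.3699.
s_J/(n + g + δ)_J = 0.28/0.093 = 3.0108; s_G/(n + g + δ)_G = 0.28/0.107 = 2.6168.
Ratio = (3.0108/2.6168)^1.3699 = 1.1506^1.3699 ≈ 1.2119

k*_J / k*_G ≈ 1.212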